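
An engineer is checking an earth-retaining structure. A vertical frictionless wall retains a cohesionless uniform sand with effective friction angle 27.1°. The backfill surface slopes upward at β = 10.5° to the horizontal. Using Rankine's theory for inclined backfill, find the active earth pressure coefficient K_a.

K_a = cos β · (cos β − √(cos²β − cos²φ)) / (cos β + √(cos²β − cos²φ)).
cos β = 0.9833, cos φ = 0.8902, √(cos²β − cos²φ) = 0.4175.
K_a = 0.9833 × (0.9833 − 0.4175)/(0.9833 + 0.4175) = 0.3971.

0.397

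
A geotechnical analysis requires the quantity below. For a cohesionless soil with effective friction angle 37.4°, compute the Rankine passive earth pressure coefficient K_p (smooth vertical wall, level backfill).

K_p = (1 + sin φ)/(1 − sin φ) = tan²(45° + 37.4°/2) = 4.094.

4.09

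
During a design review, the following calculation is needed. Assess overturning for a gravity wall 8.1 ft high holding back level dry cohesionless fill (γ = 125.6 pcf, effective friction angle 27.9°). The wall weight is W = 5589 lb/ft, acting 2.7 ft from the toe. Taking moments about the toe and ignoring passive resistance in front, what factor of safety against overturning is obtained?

3.74

K_a = tan²(45° − 27.9°/2) = 0.3625.
P_a = ½K_aγH² = 0.5×0.3625×125.6×8.1² = 1493 lb/ft, acting at H/3 = 2.700 ft above the base.
Overturning moment M_o = P_a × H/3 = 1493 × 2.700 = 4032.
Resisting moment M_r = W × 2.7 = 5589 × 2.7 = 15090.
FS_overturning = M_r/M_o = 15090/4032 = 3.742.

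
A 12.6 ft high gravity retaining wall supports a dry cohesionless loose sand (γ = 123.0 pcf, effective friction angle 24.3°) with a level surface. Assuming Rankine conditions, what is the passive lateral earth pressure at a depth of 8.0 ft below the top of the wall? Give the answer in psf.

K_p = (1 + sin φ)/(1 − sin φ) = 2.399.
σ_h = K_p γ z = 2.399 × 123.0 × 8.0 = 2360 psf.

2360 psf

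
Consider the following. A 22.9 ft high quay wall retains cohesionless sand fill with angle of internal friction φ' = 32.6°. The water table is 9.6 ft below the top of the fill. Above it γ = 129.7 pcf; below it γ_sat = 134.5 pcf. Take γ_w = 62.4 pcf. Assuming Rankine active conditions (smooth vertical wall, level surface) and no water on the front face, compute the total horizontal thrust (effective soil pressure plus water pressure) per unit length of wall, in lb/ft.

14200 lb/ft

K_a = tan²(45° − φ/2) = 0.2997.
γ' = 134.5 − 62.4 = 72.10 pcf. Depth below WT = 13.3 ft.
σ'_h at WT = K_a γ d_w = 373.2 psf; at base = 373.2 + K_a γ' × 13.3 = 660.6 psf.
P₁ (0–9.6 ft) = ½×373.2×9.6 = 1791. P₂ (9.6–22.9 ft) = ½(373.2+660.6)×13.3 = 6875.
P_w = ½ γ_w h₂² = 0.5×62.4×13.3² = 5519. Total = 1791+6875+5519 = 14190 lb/ft.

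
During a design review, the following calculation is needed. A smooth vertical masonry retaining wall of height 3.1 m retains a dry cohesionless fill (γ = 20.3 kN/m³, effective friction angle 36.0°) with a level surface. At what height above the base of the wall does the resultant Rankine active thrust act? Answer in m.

1.03 m

K_a = 0.2596.
The pressure distribution is triangular, so the resultant acts at H/3 above the base = 3.1/3 = 1.033 m.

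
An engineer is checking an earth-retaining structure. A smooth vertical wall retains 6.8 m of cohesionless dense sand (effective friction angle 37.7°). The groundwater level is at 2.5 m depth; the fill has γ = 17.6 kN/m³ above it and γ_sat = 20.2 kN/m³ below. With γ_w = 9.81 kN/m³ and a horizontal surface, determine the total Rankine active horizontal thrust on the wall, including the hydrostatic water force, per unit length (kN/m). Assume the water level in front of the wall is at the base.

K_a = tan²(45° − φ/2) = 0.2411.
γ' = 20.2 − 9.81 = 10.39 kN/m³. Depth below WT = 4.3 m.
σ'_h at WT = K_a γ d_w = 10.61 kPa; at base = 10.61 + K_a γ' × 4.3 = 21.38 kPa.
P₁ (0–2.5 m) = ½×10.61×2.5 = 13.26. P₂ (2.5–6.8 m) = ½(10.61+21.38)×4.3 = 68.76.
P_w = ½ γ_w h₂² = 0.5×9.81×4.3² = 90.69. Total = 13.26+68.76+90.69 = 172.7 kN/m.

173 kN/m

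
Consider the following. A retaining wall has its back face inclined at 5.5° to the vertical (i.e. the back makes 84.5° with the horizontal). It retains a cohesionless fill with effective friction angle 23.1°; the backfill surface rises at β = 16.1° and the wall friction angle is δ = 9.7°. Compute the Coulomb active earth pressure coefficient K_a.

K_a = sin²(α+φ) / [sin²α · sin(α−δ) · (1 + √{sin(φ+δ)sin(φ−β) / (sin(α−δ)sin(α+β))})²].
With α = 84.5°, φ = 23.1°, δ = 9.7°, β = 16.1°: K_a = 0.5949.

0.595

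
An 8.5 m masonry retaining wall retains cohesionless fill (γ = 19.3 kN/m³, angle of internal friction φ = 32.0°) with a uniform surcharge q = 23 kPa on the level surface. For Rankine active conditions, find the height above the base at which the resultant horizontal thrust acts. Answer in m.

3.14 m

K_a = 0.3073.
Triangular part P₁ = ½K_aγH² = 214.2 at H/3 = 2.833 m; rectangular part P₂ = K_a q H = 60.07 at H/2 = 4.250 m.
ȳ = (P₁·2.833 + P₂·4.250)/(P₁+P₂) = 3.144 m.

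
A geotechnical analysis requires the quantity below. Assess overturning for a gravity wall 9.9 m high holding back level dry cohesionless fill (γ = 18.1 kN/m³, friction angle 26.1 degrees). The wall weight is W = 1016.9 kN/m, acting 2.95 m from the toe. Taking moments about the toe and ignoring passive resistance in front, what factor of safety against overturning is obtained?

2.63

K_a = tan²(45° − 26.1°/2) = 0.3889.
P_a = ½K_aγH² = 0.5×0.3889×18.1×9.9² = 345.0 kN/m, acting at H/3 = 3.300 m above the base.
Overturning moment M_o = P_a × H/3 = 345.0 × 3.300 = 1138.
Resisting moment M_r = W × 2.95 = 1016.9 × 2.95 = 3000.
FS_overturning = M_r/M_o = 3000/1138 = 2.635.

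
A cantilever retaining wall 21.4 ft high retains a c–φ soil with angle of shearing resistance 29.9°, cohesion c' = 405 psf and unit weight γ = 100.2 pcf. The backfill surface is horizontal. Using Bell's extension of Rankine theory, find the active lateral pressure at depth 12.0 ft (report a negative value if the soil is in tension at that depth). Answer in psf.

K_a = (1 − sin φ)/(1 + sin φ) = 0.3347.
σ_a = K_a γ z − 2c√K_a = 0.3347×100.2×12.0 − 2×405×0.5785 = -66.18 psf.

-66.2 psf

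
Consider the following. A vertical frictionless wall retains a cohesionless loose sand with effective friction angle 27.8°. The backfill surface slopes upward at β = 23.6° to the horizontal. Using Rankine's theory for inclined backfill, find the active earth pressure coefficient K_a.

0.537

K_a = cos β · (cos β − √(cos²β − cos²φ)) / (cos β + √(cos²β − cos²φ)).
cos β = 0.9164, cos φ = 0.8846, √(cos²β − cos²φ) = 0.2392.
K_a = 0.9164 × (0.9164 − 0.2392)/(0.9164 + 0.2392) = 0.5369.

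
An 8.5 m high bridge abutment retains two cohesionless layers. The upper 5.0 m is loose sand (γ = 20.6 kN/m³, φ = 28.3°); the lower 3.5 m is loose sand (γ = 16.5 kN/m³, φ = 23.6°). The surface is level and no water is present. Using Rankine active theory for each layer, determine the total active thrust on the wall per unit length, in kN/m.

290 kN/m

K_a1 = tan²(45°−28.3°/2) = 0.3568; K_a2 = tan²(45°−23.6°/2) = 0.4282.
Layer 1: σ at base = K_a1 γ₁ h₁ = 36.75 kPa; P₁ = ½×36.75×5.0 = 91.87.
Layer 2: σ_v at top = γ₁h₁ = 103.0; σ_h top = K_a2×103.0 = 44.11; σ_h base = K_a2×(103.0+16.5×3.5) = 68.84.
P₂ = ½(44.11+68.84)×3.5 = 197.6. Total P_a = 91.87+197.6 = 289.5 kN/m.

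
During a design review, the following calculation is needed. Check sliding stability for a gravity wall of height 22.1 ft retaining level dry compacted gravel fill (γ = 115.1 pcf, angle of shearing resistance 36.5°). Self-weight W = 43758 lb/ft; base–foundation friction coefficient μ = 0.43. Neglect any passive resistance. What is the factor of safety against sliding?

2.63

K_a = tan²(45° − 36.5°/2) = 0.2541.
P_a = ½K_aγH² = 0.5×0.2541×115.1×22.1² = 7141 lb/ft, acting at H/3 = 7.367 ft above the base.
FS_sliding = μW / P_a = 0.43×43758 / 7141 = 2.635.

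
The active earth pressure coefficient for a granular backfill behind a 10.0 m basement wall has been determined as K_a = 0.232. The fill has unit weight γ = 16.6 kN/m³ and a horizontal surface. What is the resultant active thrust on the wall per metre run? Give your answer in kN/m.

193 kN/m

P = ½ K_a γ H² = 0.5 × 0.232 × 16.6 × 10.0² = 192.6 kN/m.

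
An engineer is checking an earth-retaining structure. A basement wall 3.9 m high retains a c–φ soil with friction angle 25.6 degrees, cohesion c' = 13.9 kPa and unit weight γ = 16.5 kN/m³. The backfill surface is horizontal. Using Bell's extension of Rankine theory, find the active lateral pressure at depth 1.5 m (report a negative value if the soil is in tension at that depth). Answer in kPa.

-7.69 kPa

K_a = (1 − sin φ)/(1 + sin φ) = 0.3966.
σ_a = K_a γ z − 2c√K_a = 0.3966×16.5×1.5 − 2×13.9×0.6297 = -7.692 kPa.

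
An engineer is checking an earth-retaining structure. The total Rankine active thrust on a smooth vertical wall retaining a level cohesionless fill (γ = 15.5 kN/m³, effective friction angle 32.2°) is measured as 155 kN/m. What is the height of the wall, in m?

K_a = 0.3047. P_a = ½ K_a γ H² ⇒ H = √(2P_a/(K_a γ)).
H = √(2×155/(0.3047×15.5)) = 8.101 m.

8.10 m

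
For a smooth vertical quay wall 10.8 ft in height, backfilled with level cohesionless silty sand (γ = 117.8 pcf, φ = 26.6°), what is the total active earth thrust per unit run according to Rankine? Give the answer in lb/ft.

2620 lb/ft

K_a = tan²(45° − φ/2) = 0.3814.
P_a = ½ K_a γ H² = 0.5 × 0.3814 × 117.8 × 10.8² = 2621 lb/ft.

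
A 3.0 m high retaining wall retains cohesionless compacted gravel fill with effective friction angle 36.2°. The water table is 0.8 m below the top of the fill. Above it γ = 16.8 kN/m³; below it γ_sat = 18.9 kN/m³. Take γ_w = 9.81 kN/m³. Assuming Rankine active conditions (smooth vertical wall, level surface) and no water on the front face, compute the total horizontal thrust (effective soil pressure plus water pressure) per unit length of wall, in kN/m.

38.4 kN/m

K_a = tan²(45° − φ/2) = 0.2574.
γ' = 18.9 − 9.81 = 9.090 kN/m³. Depth below WT = 2.2 m.
σ'_h at WT = K_a γ d_w = 3.459 kPa; at base = 3.459 + K_a γ' × 2.2 = 8.606 kPa.
P₁ (0–0.8 m) = ½×3.459×0.8 = 1.384. P₂ (0.8–3.0 m) = ½(3.459+8.606)×2.2 = 13.27.
P_w = ½ γ_w h₂² = 0.5×9.81×2.2² = 23.74. Total = 1.384+13.27+23.74 = 38.40 kN/m.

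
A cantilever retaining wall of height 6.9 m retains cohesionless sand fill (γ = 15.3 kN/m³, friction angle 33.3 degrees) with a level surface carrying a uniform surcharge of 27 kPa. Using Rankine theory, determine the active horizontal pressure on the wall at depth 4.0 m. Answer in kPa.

25.7 kPa

K_a = (1 − sin φ)/(1 + sin φ) = 0.2911.
σ_v = γz + q = 15.3 × 4.0 + 27 = 88.20 kPa.
σ_h = K_a σ_v = 0.2911 × 88.20 = 25.68 kPa.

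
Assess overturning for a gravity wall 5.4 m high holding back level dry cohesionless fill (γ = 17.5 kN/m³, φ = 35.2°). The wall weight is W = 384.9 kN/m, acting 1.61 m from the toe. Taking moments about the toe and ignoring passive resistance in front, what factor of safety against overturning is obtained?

5.02

K_a = tan²(45° − 35.2°/2) = 0.2687.
P_a = ½K_aγH² = 0.5×0.2687×17.5×5.4² = 68.56 kN/m, acting at H/3 = 1.800 m above the base.
Overturning moment M_o = P_a × H/3 = 68.56 × 1.800 = 123.4.
Resisting moment M_r = W × 1.61 = 384.9 × 1.61 = 619.7.
FS_overturning = M_r/M_o = 619.7/123.4 = 5.022.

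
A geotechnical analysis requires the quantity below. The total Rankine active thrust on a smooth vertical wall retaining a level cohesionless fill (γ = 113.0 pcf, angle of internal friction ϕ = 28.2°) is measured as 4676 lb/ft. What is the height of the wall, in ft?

K_a = 0.3582. P_a = ½ K_a γ H² ⇒ H = √(2P_a/(K_a γ)).
H = √(2×4676/(0.3582×113.0)) = 15.20 ft.

15.2 ft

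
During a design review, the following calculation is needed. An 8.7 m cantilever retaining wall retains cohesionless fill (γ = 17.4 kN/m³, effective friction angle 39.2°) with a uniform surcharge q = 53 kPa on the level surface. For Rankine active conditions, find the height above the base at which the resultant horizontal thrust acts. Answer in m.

K_a = 0.2255.
Triangular part P₁ = ½K_aγH² = 148.5 at H/3 = 2.900 m; rectangular part P₂ = K_a q H = 104.0 at H/2 = 4.350 m.
ȳ = (P₁·2.900 + P₂·4.350)/(P₁+P₂) = 3.497 m.

3.50 m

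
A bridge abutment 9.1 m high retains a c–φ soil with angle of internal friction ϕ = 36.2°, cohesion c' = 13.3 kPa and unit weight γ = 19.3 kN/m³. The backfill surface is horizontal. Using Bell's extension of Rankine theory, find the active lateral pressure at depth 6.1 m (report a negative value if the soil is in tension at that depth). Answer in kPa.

K_a = (1 − sin φ)/(1 + sin φ) = 0.2574.
σ_a = K_a γ z − 2c√K_a = 0.2574×19.3×6.1 − 2×13.3×0.5073 = 16.81 kPa.

16.8 kPa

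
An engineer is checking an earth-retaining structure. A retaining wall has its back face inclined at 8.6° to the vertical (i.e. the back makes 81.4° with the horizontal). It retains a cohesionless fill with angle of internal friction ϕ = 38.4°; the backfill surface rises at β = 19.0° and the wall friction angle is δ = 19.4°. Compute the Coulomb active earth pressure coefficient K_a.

K_a = sin²(α+φ) / [sin²α · sin(α−δ) · (1 + √{sin(φ+δ)sin(φ−β) / (sin(α−δ)sin(α+β))})²].
With α = 81.4°, φ = 38.4°, δ = 19.4°, β = 19.0°: K_a = 0.3544.

0.354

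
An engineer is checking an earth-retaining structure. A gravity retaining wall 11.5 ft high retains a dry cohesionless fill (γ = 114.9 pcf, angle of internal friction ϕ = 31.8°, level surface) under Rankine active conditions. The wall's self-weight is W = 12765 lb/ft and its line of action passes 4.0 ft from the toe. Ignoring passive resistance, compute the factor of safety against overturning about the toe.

5.66

K_a = tan²(45° − 31.8°/2) = 0.3098.
P_a = ½K_aγH² = 0.5×0.3098×114.9×11.5² = 2354 lb/ft, acting at H/3 = 3.833 ft above the base.
Overturning moment M_o = P_a × H/3 = 2354 × 3.833 = 9023.
Resisting moment M_r = W × 4.0 = 12765 × 4.0 = 51060.
FS_overturning = M_r/M_o = 51060/9023 = 5.659.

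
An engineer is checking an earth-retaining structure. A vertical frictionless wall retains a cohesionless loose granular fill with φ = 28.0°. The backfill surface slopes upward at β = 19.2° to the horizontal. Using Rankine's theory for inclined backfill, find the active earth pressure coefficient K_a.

0.450

K_a = cos β · (cos β − √(cos²β − cos²φ)) / (cos β + √(cos²β − cos²φ)).
cos β = 0.9444, cos φ = 0.8829, √(cos²β − cos²φ) = 0.3350.
K_a = 0.9444 × (0.9444 − 0.3350)/(0.9444 + 0.3350) = 0.4498.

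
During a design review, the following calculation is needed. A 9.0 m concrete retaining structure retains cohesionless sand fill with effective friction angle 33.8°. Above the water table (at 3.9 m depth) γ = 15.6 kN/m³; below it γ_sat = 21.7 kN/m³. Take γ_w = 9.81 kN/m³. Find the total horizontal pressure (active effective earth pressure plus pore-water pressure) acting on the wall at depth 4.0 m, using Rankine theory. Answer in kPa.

18.7 kPa

K_a = (1 − sin φ)/(1 + sin φ) = 0.2851.
γ' = 21.7 − 9.81 = 11.89 kN/m³.
Effective vertical stress at 4.0 m: σ'_v = 15.6×3.9 + 11.89×0.100 = 62.03 kPa.
σ'_h = K_a σ'_v = 0.2851 × 62.03 = 17.68 kPa; u = γ_w × 0.100 = 0.9810 kPa.
Total σ_h = 17.68 + 0.9810 = 18.67 kPa.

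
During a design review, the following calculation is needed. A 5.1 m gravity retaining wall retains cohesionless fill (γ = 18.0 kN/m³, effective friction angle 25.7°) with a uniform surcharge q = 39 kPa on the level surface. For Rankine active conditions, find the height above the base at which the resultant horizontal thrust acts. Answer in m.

K_a = 0.3950.
Triangular part P₁ = ½K_aγH² = 92.47 at H/3 = 1.700 m; rectangular part P₂ = K_a q H = 78.57 at H/2 = 2.550 m.
ȳ = (P₁·1.700 + P₂·2.550)/(P₁+P₂) = 2.090 m.

2.09 m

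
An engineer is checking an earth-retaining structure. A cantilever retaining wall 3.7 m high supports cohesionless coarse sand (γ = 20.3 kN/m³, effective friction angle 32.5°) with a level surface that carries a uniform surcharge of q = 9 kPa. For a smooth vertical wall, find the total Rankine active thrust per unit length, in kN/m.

K_a = tan²(45° − φ/2) = 0.3010.
Soil triangle: ½ K_a γ H² = 0.5×0.3010×20.3×3.7² = 41.82 kN/m.
Surcharge rectangle: K_a q H = 0.3010×9×3.7 = 10.02 kN/m.
Total = 41.82 + 10.02 = 51.85 kN/m.

51.8 kN/m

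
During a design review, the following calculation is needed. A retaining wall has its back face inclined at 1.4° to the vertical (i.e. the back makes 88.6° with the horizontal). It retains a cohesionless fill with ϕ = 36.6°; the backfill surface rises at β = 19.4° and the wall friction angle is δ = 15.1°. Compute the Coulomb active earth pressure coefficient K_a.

K_a = sin²(α+φ) / [sin²α · sin(α−δ) · (1 + √{sin(φ+δ)sin(φ−β) / (sin(α−δ)sin(α+β))})²].
With α = 88.6°, φ = 36.6°, δ = 15.1°, β = 19.4°: K_a = 0.3079.

0.308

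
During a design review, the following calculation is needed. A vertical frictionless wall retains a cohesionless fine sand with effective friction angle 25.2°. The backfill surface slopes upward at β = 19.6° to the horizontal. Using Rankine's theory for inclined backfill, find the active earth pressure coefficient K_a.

0.532

K_a = cos β · (cos β − √(cos²β − cos²φ)) / (cos β + √(cos²β − cos²φ)).
cos β = 0.9421, cos φ = 0.9048, √(cos²β − cos²φ) = 0.2622.
K_a = 0.9421 × (0.9421 − 0.2622)/(0.9421 + 0.2622) = 0.5318.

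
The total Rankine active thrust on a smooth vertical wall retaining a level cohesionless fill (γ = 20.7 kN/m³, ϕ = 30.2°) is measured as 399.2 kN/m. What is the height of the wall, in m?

10.8 m

K_a = 0.3307. P_a = ½ K_a γ H² ⇒ H = √(2P_a/(K_a γ)).
H = √(2×399.2/(0.3307×20.7)) = 10.80 m.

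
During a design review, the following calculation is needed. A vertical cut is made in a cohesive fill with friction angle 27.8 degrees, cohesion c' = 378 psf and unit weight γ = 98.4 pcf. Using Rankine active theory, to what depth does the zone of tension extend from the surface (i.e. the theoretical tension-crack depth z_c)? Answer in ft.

K_a = tan²(45° − 27.8°/2) = 0.3639; √K_a = 0.6032.
The active pressure is zero where K_a γ z = 2c√K_a, so z_c = 2c/(γ√K_a) = 2×378/(98.4×0.6032) = 12.74 ft.

12.7 ft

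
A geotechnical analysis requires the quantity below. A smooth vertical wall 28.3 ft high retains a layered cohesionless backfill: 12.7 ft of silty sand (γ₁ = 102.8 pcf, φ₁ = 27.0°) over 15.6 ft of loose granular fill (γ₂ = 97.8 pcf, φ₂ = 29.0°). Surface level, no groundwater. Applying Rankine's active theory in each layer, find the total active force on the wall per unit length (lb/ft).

14300 lb/ft

K_a1 = tan²(45°−27.0°/2) = 0.3755; K_a2 = tan²(45°−29.0°/2) = 0.3470.
Layer 1: σ at base = K_a1 γ₁ h₁ = 490.3 psf; P₁ = ½×490.3×12.7 = 3113.
Layer 2: σ_v at top = γ₁h₁ = 1306; σ_h top = K_a2×1306 = 453.0; σ_h base = K_a2×(1306+97.8×15.6) = 982.4.
P₂ = ½(453.0+982.4)×15.6 = 11200. Total P_a = 3113+11200 = 14310 lb/ft.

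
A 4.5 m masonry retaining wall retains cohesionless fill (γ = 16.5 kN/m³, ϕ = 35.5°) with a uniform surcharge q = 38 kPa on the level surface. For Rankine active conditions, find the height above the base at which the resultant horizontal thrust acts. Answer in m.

K_a = 0.2653.
Triangular part P₁ = ½K_aγH² = 44.31 at H/3 = 1.500 m; rectangular part P₂ = K_a q H = 45.36 at H/2 = 2.250 m.
ȳ = (P₁·1.500 + P₂·2.250)/(P₁+P₂) = 1.879 m.

1.88 m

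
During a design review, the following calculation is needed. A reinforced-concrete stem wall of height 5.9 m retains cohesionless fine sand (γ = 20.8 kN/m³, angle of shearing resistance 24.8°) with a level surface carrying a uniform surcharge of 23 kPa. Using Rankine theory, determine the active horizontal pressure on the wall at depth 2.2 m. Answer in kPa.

K_a = (1 − sin φ)/(1 + sin φ) = 0.4090.
σ_v = γz + q = 20.8 × 2.2 + 23 = 68.76 kPa.
σ_h = K_a σ_v = 0.4090 × 68.76 = 28.12 kPa.

28.1 kPa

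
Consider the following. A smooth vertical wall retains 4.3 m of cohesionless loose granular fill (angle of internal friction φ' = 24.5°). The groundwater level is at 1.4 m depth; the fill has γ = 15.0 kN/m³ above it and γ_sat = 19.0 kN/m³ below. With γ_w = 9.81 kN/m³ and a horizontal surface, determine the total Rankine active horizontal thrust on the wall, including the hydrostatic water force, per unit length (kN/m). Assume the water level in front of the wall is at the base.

K_a = tan²(45° − φ/2) = 0.4137.
γ' = 19.0 − 9.81 = 9.190 kN/m³. Depth below WT = 2.9 m.
σ'_h at WT = K_a γ d_w = 8.688 kPa; at base = 8.688 + K_a γ' × 2.9 = 19.71 kPa.
P₁ (0–1.4 m) = ½×8.688×1.4 = 6.082. P₂ (1.4–4.3 m) = ½(8.688+19.71)×2.9 = 41.18.
P_w = ½ γ_w h₂² = 0.5×9.81×2.9² = 41.25. Total = 6.082+41.18+41.25 = 88.52 kN/m.

88.5 kN/m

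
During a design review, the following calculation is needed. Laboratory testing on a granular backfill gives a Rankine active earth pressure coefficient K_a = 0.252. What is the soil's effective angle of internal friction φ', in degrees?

K_a = tan²(45° − φ/2) ⇒ 45° − φ/2 = arctan(√0.252) = 26.66°.
φ = 2(45° − 26.66°) = 36.69°.

36.7°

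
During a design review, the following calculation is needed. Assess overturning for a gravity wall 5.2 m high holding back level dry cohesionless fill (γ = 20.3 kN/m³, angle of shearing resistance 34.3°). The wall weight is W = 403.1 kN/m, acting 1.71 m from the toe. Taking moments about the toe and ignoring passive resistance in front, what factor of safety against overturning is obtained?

K_a = tan²(45° − 34.3°/2) = 0.2792.
P_a = ½K_aγH² = 0.5×0.2792×20.3×5.2² = 76.62 kN/m, acting at H/3 = 1.733 m above the base.
Overturning moment M_o = P_a × H/3 = 76.62 × 1.733 = 132.8.
Resisting moment M_r = W × 1.71 = 403.1 × 1.71 = 689.3.
FS_overturning = M_r/M_o = 689.3/132.8 = 5.190.

5.19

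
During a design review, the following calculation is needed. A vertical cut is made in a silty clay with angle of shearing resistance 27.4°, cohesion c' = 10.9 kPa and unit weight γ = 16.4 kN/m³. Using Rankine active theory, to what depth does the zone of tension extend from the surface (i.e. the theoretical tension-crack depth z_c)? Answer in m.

2.19 m

K_a = tan²(45° − 27.4°/2) = 0.3697; √K_a = 0.6080.
The active pressure is zero where K_a γ z = 2c√K_a, so z_c = 2c/(γ√K_a) = 2×10.9/(16.4×0.6080) = 2.186 m.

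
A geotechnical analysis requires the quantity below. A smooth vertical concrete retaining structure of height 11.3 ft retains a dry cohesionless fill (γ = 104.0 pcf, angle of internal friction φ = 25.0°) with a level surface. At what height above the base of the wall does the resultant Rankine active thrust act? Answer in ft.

3.77 ft

K_a = 0.4059.
The pressure distribution is triangular, so the resultant acts at H/3 above the base = 11.3/3 = 3.767 ft.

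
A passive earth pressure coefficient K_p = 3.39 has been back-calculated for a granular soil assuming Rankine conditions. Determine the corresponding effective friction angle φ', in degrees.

33.0°

K_p = (1+sin φ)/(1−sin φ) ⇒ sin φ = (K_p − 1)/(K_p + 1) = 0.5444.
φ = arcsin(0.5444) = 32.98°.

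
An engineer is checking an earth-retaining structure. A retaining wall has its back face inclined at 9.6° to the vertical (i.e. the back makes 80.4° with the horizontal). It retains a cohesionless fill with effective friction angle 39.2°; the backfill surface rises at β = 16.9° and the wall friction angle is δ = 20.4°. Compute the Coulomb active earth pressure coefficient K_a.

K_a = sin²(α+φ) / [sin²α · sin(α−δ) · (1 + √{sin(φ+δ)sin(φ−β) / (sin(α−δ)sin(α+β))})²].
With α = 80.4°, φ = 39.2°, δ = 20.4°, β = 16.9°: K_a = 0.3433.

0.343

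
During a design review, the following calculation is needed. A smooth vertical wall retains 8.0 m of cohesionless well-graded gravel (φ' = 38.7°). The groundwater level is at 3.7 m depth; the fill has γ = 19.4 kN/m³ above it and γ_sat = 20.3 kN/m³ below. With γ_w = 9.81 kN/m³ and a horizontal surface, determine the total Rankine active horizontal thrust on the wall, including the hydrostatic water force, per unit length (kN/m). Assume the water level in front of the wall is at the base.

215 kN/m

K_a = tan²(45° − φ/2) = 0.2306.
γ' = 20.3 − 9.81 = 10.49 kN/m³. Depth below WT = 4.3 m.
σ'_h at WT = K_a γ d_w = 16.55 kPa; at base = 16.55 + K_a γ' × 4.3 = 26.95 kPa.
P₁ (0–3.7 m) = ½×16.55×3.7 = 30.62. P₂ (3.7–8.0 m) = ½(16.55+26.95)×4.3 = 93.53.
P_w = ½ γ_w h₂² = 0.5×9.81×4.3² = 90.69. Total = 30.62+93.53+90.69 = 214.8 kN/m.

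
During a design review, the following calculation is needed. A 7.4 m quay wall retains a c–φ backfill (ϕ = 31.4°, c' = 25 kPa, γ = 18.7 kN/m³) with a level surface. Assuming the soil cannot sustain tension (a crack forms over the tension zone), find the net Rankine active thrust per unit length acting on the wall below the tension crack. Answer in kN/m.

20.4 kN/m

K_a = 0.3149; √K_a = 0.5612.
Tension-crack depth z_c = 2c/(γ√K_a) = 2×25/(18.7×0.5612) = 4.765 m.
σ_a at base = K_a γ H − 2c√K_a = 0.3149×18.7×7.4 − 2×25×0.5612 = 15.52 kPa.
P_a = ½ × 15.52 × (H − z_c) = 0.5×15.52×2.635 = 20.45 kN/m.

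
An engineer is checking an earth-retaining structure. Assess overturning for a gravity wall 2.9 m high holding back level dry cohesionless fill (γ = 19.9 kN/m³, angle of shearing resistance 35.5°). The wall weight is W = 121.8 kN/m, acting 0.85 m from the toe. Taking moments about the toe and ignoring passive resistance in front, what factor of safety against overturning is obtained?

K_a = tan²(45° − 35.5°/2) = 0.2653.
P_a = ½K_aγH² = 0.5×0.2653×19.9×2.9² = 22.20 kN/m, acting at H/3 = 0.9667 m above the base.
Overturning moment M_o = P_a × H/3 = 22.20 × 0.9667 = 21.46.
Resisting moment M_r = W × 0.85 = 121.8 × 0.85 = 103.5.
FS_overturning = M_r/M_o = 103.5/21.46 = 4.825.

4.83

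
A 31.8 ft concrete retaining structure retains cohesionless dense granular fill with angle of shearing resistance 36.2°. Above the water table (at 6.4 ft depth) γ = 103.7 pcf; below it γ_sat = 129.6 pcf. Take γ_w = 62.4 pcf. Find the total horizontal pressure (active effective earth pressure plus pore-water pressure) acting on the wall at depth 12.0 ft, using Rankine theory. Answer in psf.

K_a = (1 − sin φ)/(1 + sin φ) = 0.2574.
γ' = 129.6 − 62.4 = 67.20 pcf.
Effective vertical stress at 12.0 ft: σ'_v = 103.7×6.4 + 67.20×5.60 = 1040 psf.
σ'_h = K_a σ'_v = 0.2574 × 1040 = 267.7 psf; u = γ_w × 5.60 = 349.4 psf.
Total σ_h = 267.7 + 349.4 = 617.1 psf.

617 psf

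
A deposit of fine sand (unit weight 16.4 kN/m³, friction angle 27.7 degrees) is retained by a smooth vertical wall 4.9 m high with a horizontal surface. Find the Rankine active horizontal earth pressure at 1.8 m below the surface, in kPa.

10.8 kPa

K_a = (1 − sin φ)/(1 + sin φ) = 0.3653.
σ_h = K_a γ z = 0.3653 × 16.4 × 1.8 = 10.78 kPa.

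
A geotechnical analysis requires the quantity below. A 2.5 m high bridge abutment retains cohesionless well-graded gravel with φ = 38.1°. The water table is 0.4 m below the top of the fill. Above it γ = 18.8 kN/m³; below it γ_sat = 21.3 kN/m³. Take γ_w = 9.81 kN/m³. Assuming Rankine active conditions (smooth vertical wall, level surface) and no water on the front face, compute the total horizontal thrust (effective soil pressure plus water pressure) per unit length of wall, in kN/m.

K_a = tan²(45° − φ/2) = 0.2368.
γ' = 21.3 − 9.81 = 11.49 kN/m³. Depth below WT = 2.1 m.
σ'_h at WT = K_a γ d_w = 1.781 kPa; at base = 1.781 + K_a γ' × 2.1 = 7.495 kPa.
P₁ (0–0.4 m) = ½×1.781×0.4 = 0.3562. P₂ (0.4–2.5 m) = ½(1.781+7.495)×2.1 = 9.740.
P_w = ½ γ_w h₂² = 0.5×9.81×2.1² = 21.63. Total = 0.3562+9.740+21.63 = 31.73 kN/m.

31.7 kN/m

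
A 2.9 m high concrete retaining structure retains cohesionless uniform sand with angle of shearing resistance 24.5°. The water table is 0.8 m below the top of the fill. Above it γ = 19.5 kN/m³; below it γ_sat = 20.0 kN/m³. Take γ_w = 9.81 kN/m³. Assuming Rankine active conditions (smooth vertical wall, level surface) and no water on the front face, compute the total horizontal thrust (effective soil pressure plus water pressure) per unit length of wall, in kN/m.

K_a = tan²(45° − φ/2) = 0.4137.
γ' = 20.0 − 9.81 = 10.19 kN/m³. Depth below WT = 2.1 m.
σ'_h at WT = K_a γ d_w = 6.454 kPa; at base = 6.454 + K_a γ' × 2.1 = 15.31 kPa.
P₁ (0–0.8 m) = ½×6.454×0.8 = 2.582. P₂ (0.8–2.9 m) = ½(6.454+15.31)×2.1 = 22.85.
P_w = ½ γ_w h₂² = 0.5×9.81×2.1² = 21.63. Total = 2.582+22.85+21.63 = 47.06 kN/m.

47.1 kN/m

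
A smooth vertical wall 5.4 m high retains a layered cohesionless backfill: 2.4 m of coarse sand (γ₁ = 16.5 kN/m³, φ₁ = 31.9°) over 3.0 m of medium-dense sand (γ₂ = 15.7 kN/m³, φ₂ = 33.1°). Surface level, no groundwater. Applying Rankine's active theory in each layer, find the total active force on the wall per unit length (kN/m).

70.3 kN/m

K_a1 = tan²(45°−31.9°/2) = 0.3085; K_a2 = tan²(45°−33.1°/2) = 0.2936.
Layer 1: σ at base = K_a1 γ₁ h₁ = 12.22 kPa; P₁ = ½×12.22×2.4 = 14.66.
Layer 2: σ_v at top = γ₁h₁ = 39.60; σ_h top = K_a2×39.60 = 11.63; σ_h base = K_a2×(39.60+15.7×3.0) = 25.45.
P₂ = ½(11.63+25.45)×3.0 = 55.62. Total P_a = 14.66+55.62 = 70.28 kN/m.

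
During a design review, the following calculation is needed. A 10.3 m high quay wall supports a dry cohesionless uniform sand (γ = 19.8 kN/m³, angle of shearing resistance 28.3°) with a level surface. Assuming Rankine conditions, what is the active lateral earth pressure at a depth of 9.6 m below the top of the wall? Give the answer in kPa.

K_a = (1 − sin φ)/(1 + sin φ) = 0.3568.
σ_h = K_a γ z = 0.3568 × 19.8 × 9.6 = 67.82 kPa.

67.8 kPa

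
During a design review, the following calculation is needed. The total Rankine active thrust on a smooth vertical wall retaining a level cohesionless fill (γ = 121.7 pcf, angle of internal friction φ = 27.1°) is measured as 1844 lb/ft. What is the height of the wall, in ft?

K_a = 0.3741. P_a = ½ K_a γ H² ⇒ H = √(2P_a/(K_a γ)).
H = √(2×1844/(0.3741×121.7)) = 9.001 ft.

9.00 ft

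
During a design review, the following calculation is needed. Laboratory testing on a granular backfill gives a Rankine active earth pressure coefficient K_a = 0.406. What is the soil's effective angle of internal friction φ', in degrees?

25.0°

K_a = tan²(45° − φ/2) ⇒ 45° − φ/2 = arctan(√0.406) = 32.50°.
φ = 2(45° − 32.50°) = 24.99°.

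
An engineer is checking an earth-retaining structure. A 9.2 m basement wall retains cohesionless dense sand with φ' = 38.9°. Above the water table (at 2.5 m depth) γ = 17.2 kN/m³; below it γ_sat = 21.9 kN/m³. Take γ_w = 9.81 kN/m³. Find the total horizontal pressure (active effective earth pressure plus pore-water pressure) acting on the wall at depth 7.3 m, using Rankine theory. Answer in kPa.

K_a = (1 − sin φ)/(1 + sin φ) = 0.2285.
γ' = 21.9 − 9.81 = 12.09 kN/m³.
Effective vertical stress at 7.3 m: σ'_v = 17.2×2.5 + 12.09×4.80 = 101.0 kPa.
σ'_h = K_a σ'_v = 0.2285 × 101.0 = 23.09 kPa; u = γ_w × 4.80 = 47.09 kPa.
Total σ_h = 23.09 + 47.09 = 70.18 kPa.

70.2 kPa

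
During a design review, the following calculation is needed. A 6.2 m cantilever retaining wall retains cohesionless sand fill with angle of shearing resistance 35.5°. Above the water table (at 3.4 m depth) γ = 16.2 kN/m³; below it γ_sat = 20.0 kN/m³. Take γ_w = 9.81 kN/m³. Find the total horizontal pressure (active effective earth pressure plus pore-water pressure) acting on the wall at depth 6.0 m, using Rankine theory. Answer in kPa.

K_a = (1 − sin φ)/(1 + sin φ) = 0.2653.
γ' = 20.0 − 9.81 = 10.19 kN/m³.
Effective vertical stress at 6.0 m: σ'_v = 16.2×3.4 + 10.19×2.60 = 81.57 kPa.
σ'_h = K_a σ'_v = 0.2653 × 81.57 = 21.64 kPa; u = γ_w × 2.60 = 25.51 kPa.
Total σ_h = 21.64 + 25.51 = 47.14 kPa.

47.1 kPa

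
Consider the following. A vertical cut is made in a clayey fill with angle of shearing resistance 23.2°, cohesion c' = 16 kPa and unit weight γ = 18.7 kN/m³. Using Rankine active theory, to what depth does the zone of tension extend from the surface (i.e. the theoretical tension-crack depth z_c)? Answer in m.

K_a = tan²(45° − 23.2°/2) = 0.4348; √K_a = 0.6594.
The active pressure is zero where K_a γ z = 2c√K_a, so z_c = 2c/(γ√K_a) = 2×16/(18.7×0.6594) = 2.595 m.

2.60 m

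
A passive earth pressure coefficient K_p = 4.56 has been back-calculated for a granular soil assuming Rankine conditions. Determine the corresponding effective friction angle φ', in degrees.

K_p = (1+sin φ)/(1−sin φ) ⇒ sin φ = (K_p − 1)/(K_p + 1) = 0.6403.
φ = arcsin(0.6403) = 39.81°.

39.8°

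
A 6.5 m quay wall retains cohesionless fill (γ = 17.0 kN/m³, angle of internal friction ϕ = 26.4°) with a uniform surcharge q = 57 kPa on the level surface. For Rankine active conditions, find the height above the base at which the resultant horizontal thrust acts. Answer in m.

K_a = 0.3844.
Triangular part P₁ = ½K_aγH² = 138.1 at H/3 = 2.167 m; rectangular part P₂ = K_a q H = 142.4 at H/2 = 3.250 m.
ȳ = (P₁·2.167 + P₂·3.250)/(P₁+P₂) = 2.717 m.

2.72 m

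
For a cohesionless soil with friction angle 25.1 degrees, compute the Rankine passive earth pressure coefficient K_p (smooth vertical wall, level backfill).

K_p = (1 + sin φ)/(1 − sin φ) = tan²(45° + 25.1°/2) = 2.473.

2.47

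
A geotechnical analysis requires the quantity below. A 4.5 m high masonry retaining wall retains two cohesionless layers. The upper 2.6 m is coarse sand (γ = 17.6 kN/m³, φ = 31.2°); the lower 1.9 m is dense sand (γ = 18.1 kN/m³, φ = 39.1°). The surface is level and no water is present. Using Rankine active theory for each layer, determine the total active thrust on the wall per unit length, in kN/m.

K_a1 = tan²(45°−31.2°/2) = 0.3175; K_a2 = tan²(45°−39.1°/2) = 0.2265.
Layer 1: σ at base = K_a1 γ₁ h₁ = 14.53 kPa; P₁ = ½×14.53×2.6 = 18.89.
Layer 2: σ_v at top = γ₁h₁ = 45.76; σ_h top = K_a2×45.76 = 10.36; σ_h base = K_a2×(45.76+18.1×1.9) = 18.15.
P₂ = ½(10.36+18.15)×1.9 = 27.09. Total P_a = 18.89+27.09 = 45.98 kN/m.

46.0 kN/m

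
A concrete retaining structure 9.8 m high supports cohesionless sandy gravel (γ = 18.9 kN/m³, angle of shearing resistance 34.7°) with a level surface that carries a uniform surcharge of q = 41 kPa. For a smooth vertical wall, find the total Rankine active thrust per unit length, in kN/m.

K_a = tan²(45° − φ/2) = 0.2745.
Soil triangle: ½ K_a γ H² = 0.5×0.2745×18.9×9.8² = 249.1 kN/m.
Surcharge rectangle: K_a q H = 0.2745×41×9.8 = 110.3 kN/m.
Total = 249.1 + 110.3 = 359.4 kN/m.

359 kN/m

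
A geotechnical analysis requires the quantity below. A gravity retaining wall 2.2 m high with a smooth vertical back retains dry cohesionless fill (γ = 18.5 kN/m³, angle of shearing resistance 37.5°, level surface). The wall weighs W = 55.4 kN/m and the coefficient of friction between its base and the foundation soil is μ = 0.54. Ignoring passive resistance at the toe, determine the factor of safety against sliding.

2.75

K_a = tan²(45° − 37.5°/2) = 0.2432.
P_a = ½K_aγH² = 0.5×0.2432×18.5×2.2² = 10.89 kN/m, acting at H/3 = 0.7333 m above the base.
FS_sliding = μW / P_a = 0.54×55.4 / 10.89 = 2.748.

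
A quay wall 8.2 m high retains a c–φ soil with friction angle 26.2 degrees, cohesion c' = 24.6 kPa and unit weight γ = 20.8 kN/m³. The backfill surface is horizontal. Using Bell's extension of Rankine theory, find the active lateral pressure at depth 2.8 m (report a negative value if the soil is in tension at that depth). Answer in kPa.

K_a = (1 − sin φ)/(1 + sin φ) = 0.3874.
σ_a = K_a γ z − 2c√K_a = 0.3874×20.8×2.8 − 2×24.6×0.6224 = -8.060 kPa.

-8.06 kPa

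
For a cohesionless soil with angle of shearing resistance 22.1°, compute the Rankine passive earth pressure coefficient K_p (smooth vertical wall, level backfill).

K_p = (1 + sin φ)/(1 − sin φ) = tan²(45° + 22.1°/2) = 2.206.

2.21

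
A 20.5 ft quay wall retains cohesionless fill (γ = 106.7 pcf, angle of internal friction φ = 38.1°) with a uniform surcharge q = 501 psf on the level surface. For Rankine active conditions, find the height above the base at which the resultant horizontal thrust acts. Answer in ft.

K_a = 0.2368.
Triangular part P₁ = ½K_aγH² = 5310 at H/3 = 6.833 ft; rectangular part P₂ = K_a q H = 2432 at H/2 = 10.25 ft.
ȳ = (P₁·6.833 + P₂·10.25)/(P₁+P₂) = 7.907 ft.

7.91 ft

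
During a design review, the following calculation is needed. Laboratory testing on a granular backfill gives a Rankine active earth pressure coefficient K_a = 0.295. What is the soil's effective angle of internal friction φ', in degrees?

K_a = tan²(45° − φ/2) ⇒ 45° − φ/2 = arctan(√0.295) = 28.51°.
φ = 2(45° − 28.51°) = 32.98°.

33.0°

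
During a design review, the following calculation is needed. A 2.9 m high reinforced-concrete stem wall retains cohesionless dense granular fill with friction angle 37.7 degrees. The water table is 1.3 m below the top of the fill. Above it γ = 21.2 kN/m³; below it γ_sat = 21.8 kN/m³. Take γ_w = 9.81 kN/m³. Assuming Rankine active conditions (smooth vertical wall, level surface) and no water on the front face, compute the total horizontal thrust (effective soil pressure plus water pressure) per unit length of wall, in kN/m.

K_a = tan²(45° − φ/2) = 0.2411.
γ' = 21.8 − 9.81 = 11.99 kN/m³. Depth below WT = 1.6 m.
σ'_h at WT = K_a γ d_w = 6.644 kPa; at base = 6.644 + K_a γ' × 1.6 = 11.27 kPa.
P₁ (0–1.3 m) = ½×6.644×1.3 = 4.318. P₂ (1.3–2.9 m) = ½(6.644+11.27)×1.6 = 14.33.
P_w = ½ γ_w h₂² = 0.5×9.81×1.6² = 12.56. Total = 4.318+14.33+12.56 = 31.20 kN/m.

31.2 kN/m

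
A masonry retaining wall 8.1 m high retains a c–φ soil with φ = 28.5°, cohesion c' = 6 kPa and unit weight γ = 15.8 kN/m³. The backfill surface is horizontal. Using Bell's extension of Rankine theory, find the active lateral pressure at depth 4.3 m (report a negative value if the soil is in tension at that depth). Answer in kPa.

K_a = (1 − sin φ)/(1 + sin φ) = 0.3540.
σ_a = K_a γ z − 2c√K_a = 0.3540×15.8×4.3 − 2×6×0.5949 = 16.91 kPa.

16.9 kPa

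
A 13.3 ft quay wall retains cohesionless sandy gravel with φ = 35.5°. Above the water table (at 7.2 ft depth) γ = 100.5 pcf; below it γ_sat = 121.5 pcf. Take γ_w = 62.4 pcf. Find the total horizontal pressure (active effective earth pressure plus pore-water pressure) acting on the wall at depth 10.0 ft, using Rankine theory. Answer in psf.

K_a = (1 − sin φ)/(1 + sin φ) = 0.2653.
γ' = 121.5 − 62.4 = 59.10 pcf.
Effective vertical stress at 10.0 ft: σ'_v = 100.5×7.2 + 59.10×2.80 = 889.1 psf.
σ'_h = K_a σ'_v = 0.2653 × 889.1 = 235.8 psf; u = γ_w × 2.80 = 174.7 psf.
Total σ_h = 235.8 + 174.7 = 410.6 psf.

411 psf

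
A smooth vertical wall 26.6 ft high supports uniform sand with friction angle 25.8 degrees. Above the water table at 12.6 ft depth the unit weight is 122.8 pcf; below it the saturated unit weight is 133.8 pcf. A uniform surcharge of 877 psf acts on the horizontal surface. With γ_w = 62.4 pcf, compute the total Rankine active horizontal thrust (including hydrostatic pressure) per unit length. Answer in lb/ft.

30400 lb/ft

K_a = tan²(45° − φ/2) = 0.3935.
γ' = 133.8 − 62.4 = 71.40 pcf. h₂ = H − d_w = 14.0 ft.
σ'_h: at surface K_a·q = 345.1; at WT K_a(q+γd_w) = 954.0; at base K_a(q+γd_w+γ'h₂) = 1347 psf.
P₁ = ½(345.1+954.0)×12.6 = 8184; P₂ = ½(954.0+1347)×14.0 = 16110; P_w = ½γ_w h₂² = 6115.
Total = 8184+16110+6115 = 30410 lb/ft.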